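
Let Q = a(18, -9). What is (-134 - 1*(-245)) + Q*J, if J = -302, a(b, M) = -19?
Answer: 5849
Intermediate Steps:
Q = -19
(-134 - 1*(-245)) + Q*J = (-134 - 1*(-245)) - 19*(-302) = (-134 + 245) + 5738 = 111 + 5738 = 5849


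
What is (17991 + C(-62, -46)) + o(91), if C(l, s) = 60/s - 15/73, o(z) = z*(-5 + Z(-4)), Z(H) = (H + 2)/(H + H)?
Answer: 117914425/6716 ≈ 17557.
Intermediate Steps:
Z(H) = (2 + H)/(2*H) (Z(H) = (2 + H)/((2*H)) = (2 + H)*(1/(2*H)) = (2 + H)/(2*H))
o(z) = -19*z/4 (o(z) = z*(-5 + (½)*(2 - 4)/(-4)) = z*(-5 + (½)*(-¼)*(-2)) = z*(-5 + ¼) = z*(-19/4) = -19*z/4)
C(l, s) = -15/73 + 60/s (C(l, s) = 60/s - 15*1/73 = 60/s - 15/73 = -15/73 + 60/s)
(17991 + C(-62, -46)) + o(91) = (17991 + (-15/73 + 60/(-46))) - 19/4*91 = (17991 + (-15/73 + 60*(-1/46))) - 1729/4 = (17991 + (-15/73 - 30/23)) - 1729/4 = (17991 - 2535/1679) - 1729/4 = 30204354/1679 - 1729/4 = 117914425/6716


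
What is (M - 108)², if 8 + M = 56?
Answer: 3600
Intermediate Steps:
M = 48 (M = -8 + 56 = 48)
(M - 108)² = (48 - 108)² = (-60)² = 3600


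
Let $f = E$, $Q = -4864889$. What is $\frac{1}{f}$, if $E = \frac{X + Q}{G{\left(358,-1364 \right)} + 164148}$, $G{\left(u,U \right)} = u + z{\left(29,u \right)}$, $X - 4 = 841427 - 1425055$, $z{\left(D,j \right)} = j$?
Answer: $- \frac{23552}{778359} \approx -0.030259$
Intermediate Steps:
$X = -583624$ ($X = 4 + \left(841427 - 1425055\right) = 4 - 583628 = -583624$)
$G{\left(u,U \right)} = 2 u$ ($G{\left(u,U \right)} = u + u = 2 u$)
$E = - \frac{778359}{23552}$ ($E = \frac{-583624 - 4864889}{2 \cdot 358 + 164148} = - \frac{5448513}{716 + 164148} = - \frac{5448513}{164864} = \left(-5448513\right) \frac{1}{164864} = - \frac{778359}{23552} \approx -33.049$)
$f = - \frac{778359}{23552} \approx -33.049$
$\frac{1}{f} = \frac{1}{- \frac{778359}{23552}} = - \frac{23552}{778359}$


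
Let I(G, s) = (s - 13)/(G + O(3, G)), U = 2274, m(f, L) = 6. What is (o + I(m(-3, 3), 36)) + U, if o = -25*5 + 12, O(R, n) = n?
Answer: 25955/12 ≈ 2162.9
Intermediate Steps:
I(G, s) = (-13 + s)/(2*G) (I(G, s) = (s - 13)/(G + G) = (-13 + s)/((2*G)) = (-13 + s)*(1/(2*G)) = (-13 + s)/(2*G))
o = -113 (o = -125 + 12 = -113)
(o + I(m(-3, 3), 36)) + U = (-113 + (½)*(-13 + 36)/6) + 2274 = (-113 + (½)*(⅙)*23) + 2274 = (-113 + 23/12) + 2274 = -1333/12 + 2274 = 25955/12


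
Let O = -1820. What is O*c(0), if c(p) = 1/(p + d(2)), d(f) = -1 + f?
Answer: -1820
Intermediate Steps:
c(p) = 1/(1 + p) (c(p) = 1/(p + (-1 + 2)) = 1/(p + 1) = 1/(1 + p))
O*c(0) = -1820/(1 + 0) = -1820/1 = -1820*1 = -1820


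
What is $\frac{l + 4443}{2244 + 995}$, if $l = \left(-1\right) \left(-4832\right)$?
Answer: $\frac{9275}{3239} \approx 2.8635$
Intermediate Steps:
$l = 4832$
$\frac{l + 4443}{2244 + 995} = \frac{4832 + 4443}{2244 + 995} = \frac{9275}{3239}$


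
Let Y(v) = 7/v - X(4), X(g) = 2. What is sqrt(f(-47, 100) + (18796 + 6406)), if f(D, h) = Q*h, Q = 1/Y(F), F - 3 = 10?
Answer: sqrt(9073222)/19 ≈ 158.54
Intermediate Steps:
F = 13 (F = 3 + 10 = 13)
Y(v) = -2 + 7/v (Y(v) = 7/v - 1*2 = 7/v - 2 = -2 + 7/v)
Q = -13/19 (Q = 1/(-2 + 7/13) = 1/(-19/13) = -13/19 ≈ -0.68421)
f(D, h) = -13*h/19
sqrt(f(-47, 100) + (18796 + 6406)) = sqrt(-13/19*100 + (18796 + 6406)) = sqrt(-1300/19 + 25202) = sqrt(477538/19) = sqrt(9073222)/19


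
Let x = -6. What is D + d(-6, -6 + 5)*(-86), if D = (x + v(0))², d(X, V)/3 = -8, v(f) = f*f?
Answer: 2100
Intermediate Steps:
v(f) = f²
d(X, V) = -24 (d(X, V) = 3*(-8) = -24)
D = 36 (D = (-6 + 0²)² = (-6 + 0)² = (-6)² = 36)
D + d(-6, -6 + 5)*(-86) = 36 - 24*(-86) = 36 + 2064 = 2100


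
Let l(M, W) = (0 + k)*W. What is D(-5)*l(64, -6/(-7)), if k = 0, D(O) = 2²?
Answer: 0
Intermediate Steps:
D(O) = 4
l(M, W) = 0 (l(M, W) = (0 + 0)*W = 0*W = 0)
D(-5)*l(64, -6/(-7)) = 4*0 = 0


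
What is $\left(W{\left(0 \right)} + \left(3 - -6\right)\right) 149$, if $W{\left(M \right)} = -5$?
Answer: $596$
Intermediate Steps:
$\left(W{\left(0 \right)} + \left(3 - -6\right)\right) 149 = \left(-5 + \left(3 - -6\right)\right) 149 = \left(-5 + \left(3 + 6\right)\right) 149 = \left(-5 + 9\right) 149 = 4 \cdot 149 = 596$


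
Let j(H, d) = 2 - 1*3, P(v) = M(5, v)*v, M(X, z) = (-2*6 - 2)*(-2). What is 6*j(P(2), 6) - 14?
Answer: -20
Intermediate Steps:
M(X, z) = 28 (M(X, z) = (-12 - 2)*(-2) = -14*(-2) = 28)
P(v) = 28*v
j(H, d) = -1 (j(H, d) = 2 - 3 = -1)
6*j(P(2), 6) - 14 = 6*(-1) - 14 = -6 - 14 = -20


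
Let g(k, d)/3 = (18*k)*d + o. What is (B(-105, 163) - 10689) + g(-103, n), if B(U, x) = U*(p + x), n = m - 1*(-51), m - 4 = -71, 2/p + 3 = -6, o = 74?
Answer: 184300/3 ≈ 61433.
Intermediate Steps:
p = -2/9 (p = 2/(-3 - 6) = 2/(-9) = 2*(-⅑) = -2/9 ≈ -0.22222)
m = -67 (m = 4 - 71 = -67)
n = -16 (n = -67 - 1*(-51) = -67 + 51 = -16)
g(k, d) = 222 + 54*d*k (g(k, d) = 3*((18*k)*d + 74) = 3*(18*d*k + 74) = 3*(74 + 18*d*k) = 222 + 54*d*k)
B(U, x) = U*(-2/9 + x)
(B(-105, 163) - 10689) + g(-103, n) = ((⅑)*(-105)*(-2 + 9*163) - 10689) + (222 + 54*(-16)*(-103)) = ((⅑)*(-105)*(-2 + 1467) - 10689) + (222 + 88992) = ((⅑)*(-105)*1465 - 10689) + 89214 = (-51275/3 - 10689) + 89214 = -83342/3 + 89214 = 184300/3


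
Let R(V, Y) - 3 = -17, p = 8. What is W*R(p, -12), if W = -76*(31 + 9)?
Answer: 42560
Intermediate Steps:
R(V, Y) = -14 (R(V, Y) = 3 - 17 = -14)
W = -3040 (W = -76*40 = -3040)
W*R(p, -12) = -3040*(-14) = 42560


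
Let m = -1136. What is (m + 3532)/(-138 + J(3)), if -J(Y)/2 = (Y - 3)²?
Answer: -1198/69 ≈ -17.362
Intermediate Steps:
J(Y) = -2*(-3 + Y)² (J(Y) = -2*(Y - 3)² = -2*(-3 + Y)²)
(m + 3532)/(-138 + J(3)) = (-1136 + 3532)/(-138 - 2*(-3 + 3)²) = 2396/(-138 - 2*0²) = 2396/(-138 - 2*0) = 2396/(-138 + 0) = 2396/(-138) = 2396*(-1/138) = -1198/69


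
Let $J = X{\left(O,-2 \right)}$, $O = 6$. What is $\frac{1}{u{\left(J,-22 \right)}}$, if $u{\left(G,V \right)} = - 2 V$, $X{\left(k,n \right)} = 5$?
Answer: $\frac{1}{44} \approx 0.022727$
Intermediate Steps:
$J = 5$
$\frac{1}{u{\left(J,-22 \right)}} = \frac{1}{\left(-2\right) \left(-22\right)} = \frac{1}{44}$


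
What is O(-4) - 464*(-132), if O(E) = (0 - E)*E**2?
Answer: 61312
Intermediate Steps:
O(E) = -E**3 (O(E) = (-E)*E**2 = -E**3)
O(-4) - 464*(-132) = -1*(-4)**3 - 464*(-132) = -1*(-64) + 61248 = 64 + 61248 = 61312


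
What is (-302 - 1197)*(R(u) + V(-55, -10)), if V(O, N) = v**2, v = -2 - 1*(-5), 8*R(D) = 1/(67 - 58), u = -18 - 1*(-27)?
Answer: -972851/72 ≈ -13512.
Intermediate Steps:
u = 9 (u = -18 + 27 = 9)
R(D) = 1/72 (R(D) = 1/(8*(67 - 58)) = (1/8)/9 = (1/8)*(1/9) = 1/72)
v = 3 (v = -2 + 5 = 3)
V(O, N) = 9 (V(O, N) = 3**2 = 9)
(-302 - 1197)*(R(u) + V(-55, -10)) = (-302 - 1197)*(1/72 + 9) = -1499*649/72 = -972851/72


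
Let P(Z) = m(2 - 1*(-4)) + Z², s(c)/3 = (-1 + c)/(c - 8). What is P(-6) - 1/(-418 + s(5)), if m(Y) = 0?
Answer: 15193/422 ≈ 36.002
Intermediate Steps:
s(c) = 3*(-1 + c)/(-8 + c) (s(c) = 3*((-1 + c)/(c - 8)) = 3*((-1 + c)/(-8 + c)) = 3*(-1 + c)/(-8 + c))
P(Z) = Z² (P(Z) = 0 + Z² = Z²)
P(-6) - 1/(-418 + s(5)) = (-6)² - 1/(-418 + 3*(-1 + 5)/(-8 + 5)) = 36 - 1/(-418 + 3*4/(-3)) = 36 - 1/(-418 + 3*(-⅓)*4) = 36 - 1/(-418 - 4) = 36 - 1/(-422) = 36 - 1*(-1/422) = 36 + 1/422 = 15193/422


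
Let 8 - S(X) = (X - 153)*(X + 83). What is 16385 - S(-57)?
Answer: 10917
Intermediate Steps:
S(X) = 8 - (-153 + X)*(83 + X) (S(X) = 8 - (X - 153)*(X + 83) = 8 - (-153 + X)*(83 + X))
16385 - S(-57) = 16385 - (12707 - 1*(-57)**2 + 70*(-57)) = 16385 - (12707 - 1*3249 - 3990) = 16385 - (12707 - 3249 - 3990) = 16385 - 1*5468 = 16385 - 5468 = 10917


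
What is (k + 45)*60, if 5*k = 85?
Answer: 3720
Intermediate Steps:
k = 17 (k = (⅕)*85 = 17)
(k + 45)*60 = (17 + 45)*60 = 62*60 = 3720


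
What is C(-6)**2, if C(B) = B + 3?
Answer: 9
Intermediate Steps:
C(B) = 3 + B
C(-6)**2 = (3 - 6)**2 = (-3)**2 = 9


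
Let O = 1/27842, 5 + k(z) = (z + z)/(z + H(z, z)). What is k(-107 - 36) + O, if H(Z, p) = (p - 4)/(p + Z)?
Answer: -3395541727/1134589342 ≈ -2.9927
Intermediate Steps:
H(Z, p) = (-4 + p)/(Z + p)
k(z) = -5 + 2*z/(z + (-4 + z)/(2*z)) (k(z) = -5 + (z + z)/(z + (-4 + z)/(z + z)) = -5 + (2*z)/(z + (-4 + z)/((2*z))) = -5 + (2*z)/(z + (1/(2*z))*(-4 + z)) = -5 + (2*z)/(z + (-4 + z)/(2*z)) = -5 + 2*z/(z + (-4 + z)/(2*z)))
O = 1/27842 ≈ 3.5917e-5
k(-107 - 36) + O = (20 - 6*(-107 - 36)² - 5*(-107 - 36))/(-4 + (-107 - 36) + 2*(-107 - 36)²) + 1/27842 = (20 - 6*(-143)² - 5*(-143))/(-4 - 143 + 2*(-143)²) + 1/27842 = (20 - 6*20449 + 715)/(-4 - 143 + 2*20449) + 1/27842 = (20 - 122694 + 715)/(-4 - 143 + 40898) + 1/27842 = -121959/40751 + 1/27842 = -3395541727/1134589342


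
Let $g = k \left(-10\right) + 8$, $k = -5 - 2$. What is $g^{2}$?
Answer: $6084$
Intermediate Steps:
$k = -7$ ($k = -5 - 2 = -7$)
$g = 78$ ($g = \left(-7\right) \left(-10\right) + 8 = 70 + 8 = 78$)
$g^{2} = 78^{2} = 6084$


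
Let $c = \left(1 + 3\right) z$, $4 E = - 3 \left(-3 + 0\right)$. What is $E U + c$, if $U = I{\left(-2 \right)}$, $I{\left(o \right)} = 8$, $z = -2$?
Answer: $10$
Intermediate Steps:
$U = 8$
$E = \frac{9}{4}$ ($E = \frac{\left(-3\right) \left(-3 + 0\right)}{4} = \frac{\left(-3\right) \left(-3\right)}{4} = \frac{1}{4} \cdot 9 = \frac{9}{4} \approx 2.25$)
$c = -8$ ($c = \left(1 + 3\right) \left(-2\right) = 4 \left(-2\right) = -8$)
$E U + c = \frac{9}{4} \cdot 8 - 8 = 18 - 8 = 10$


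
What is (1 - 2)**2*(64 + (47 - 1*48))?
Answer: 63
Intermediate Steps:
(1 - 2)**2*(64 + (47 - 1*48)) = (-1)**2*(64 + (47 - 48)) = 1*(64 - 1) = 1*63 = 63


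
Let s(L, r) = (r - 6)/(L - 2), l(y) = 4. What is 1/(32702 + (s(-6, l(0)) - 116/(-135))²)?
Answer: 291600/9536262001 ≈ 3.0578e-5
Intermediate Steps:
s(L, r) = (-6 + r)/(-2 + L)
1/(32702 + (s(-6, l(0)) - 116/(-135))²) = 1/(32702 + ((-6 + 4)/(-2 - 6) - 116/(-135))²) = 1/(32702 + (-2/(-8) - 116*(-1/135))²) = 1/(32702 + (-⅛*(-2) + 116/135)²) = 1/(32702 + (¼ + 116/135)²) = 1/(32702 + (599/540)²) = 1/(32702 + 358801/291600) = 1/(9536262001/291600) = 291600/9536262001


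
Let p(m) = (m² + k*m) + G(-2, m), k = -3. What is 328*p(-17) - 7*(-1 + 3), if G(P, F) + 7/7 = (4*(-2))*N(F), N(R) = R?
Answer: 155786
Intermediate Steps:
G(P, F) = -1 - 8*F (G(P, F) = -1 + (4*(-2))*F = -1 - 8*F)
p(m) = -1 + m² - 11*m (p(m) = (m² - 3*m) + (-1 - 8*m) = -1 + m² - 11*m)
328*p(-17) - 7*(-1 + 3) = 328*(-1 + (-17)² - 11*(-17)) - 7*(-1 + 3) = 328*(-1 + 289 + 187) - 7*2 = 328*475 - 14 = 155800 - 14 = 155786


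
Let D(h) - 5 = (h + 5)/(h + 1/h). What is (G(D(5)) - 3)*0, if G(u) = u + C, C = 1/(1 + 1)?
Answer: 0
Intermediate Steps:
D(h) = 5 + (5 + h)/(h + 1/h) (D(h) = 5 + (h + 5)/(h + 1/h) = 5 + (5 + h)/(h + 1/h))
C = ½ (C = 1/2 = ½ ≈ 0.50000)
G(u) = ½ + u (G(u) = u + ½ = ½ + u)
(G(D(5)) - 3)*0 = ((½ + (5 + 5*5 + 6*5²)/(1 + 5²)) - 3)*0 = ((½ + (5 + 25 + 6*25)/(1 + 25)) - 3)*0 = ((½ + (5 + 25 + 150)/26) - 3)*0 = ((½ + (1/26)*180) - 3)*0 = ((½ + 90/13) - 3)*0 = (193/26 - 3)*0 = (115/26)*0 = 0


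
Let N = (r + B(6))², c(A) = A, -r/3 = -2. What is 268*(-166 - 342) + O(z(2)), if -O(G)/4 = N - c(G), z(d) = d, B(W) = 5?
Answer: -136620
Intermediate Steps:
r = 6 (r = -3*(-2) = 6)
N = 121 (N = (6 + 5)² = 11² = 121)
O(G) = -484 + 4*G (O(G) = -4*(121 - G) = -484 + 4*G)
268*(-166 - 342) + O(z(2)) = 268*(-166 - 342) + (-484 + 4*2) = 268*(-508) + (-484 + 8) = -136144 - 476 = -136620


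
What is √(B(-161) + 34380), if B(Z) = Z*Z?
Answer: √60301 ≈ 245.56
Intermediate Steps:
B(Z) = Z²
√(B(-161) + 34380) = √((-161)² + 34380) = √(25921 + 34380) = √60301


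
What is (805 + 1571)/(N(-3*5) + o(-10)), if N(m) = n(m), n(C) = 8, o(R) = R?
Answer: -1188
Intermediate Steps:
N(m) = 8
(805 + 1571)/(N(-3*5) + o(-10)) = (805 + 1571)/(8 - 10) = 2376/(-2) = 2376*(-½) = -1188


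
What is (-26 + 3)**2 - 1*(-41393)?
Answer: 41922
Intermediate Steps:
(-26 + 3)**2 - 1*(-41393) = (-23)**2 + 41393 = 529 + 41393 = 41922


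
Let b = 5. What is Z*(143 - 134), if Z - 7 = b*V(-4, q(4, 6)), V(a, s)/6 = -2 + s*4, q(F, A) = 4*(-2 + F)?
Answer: 8163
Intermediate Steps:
q(F, A) = -8 + 4*F
V(a, s) = -12 + 24*s (V(a, s) = 6*(-2 + s*4) = 6*(-2 + 4*s) = -12 + 24*s)
Z = 907 (Z = 7 + 5*(-12 + 24*(-8 + 4*4)) = 7 + 5*(-12 + 24*(-8 + 16)) = 7 + 5*(-12 + 24*8) = 7 + 5*(-12 + 192) = 7 + 5*180 = 7 + 900 = 907)
Z*(143 - 134) = 907*(143 - 134) = 907*9 = 8163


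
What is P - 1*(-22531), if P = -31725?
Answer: -9194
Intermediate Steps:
P - 1*(-22531) = -31725 - 1*(-22531) = -31725 + 22531 = -9194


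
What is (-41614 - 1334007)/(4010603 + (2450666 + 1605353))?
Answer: -1375621/8066622 ≈ -0.17053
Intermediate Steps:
(-41614 - 1334007)/(4010603 + (2450666 + 1605353)) = -1375621/(4010603 + 4056019) = -1375621/8066622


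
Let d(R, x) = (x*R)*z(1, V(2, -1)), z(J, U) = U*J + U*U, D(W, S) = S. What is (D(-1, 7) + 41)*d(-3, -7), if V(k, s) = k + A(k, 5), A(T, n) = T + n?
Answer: 90720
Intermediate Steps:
V(k, s) = 5 + 2*k (V(k, s) = k + (k + 5) = k + (5 + k) = 5 + 2*k)
z(J, U) = U² + J*U (z(J, U) = J*U + U² = U² + J*U)
d(R, x) = 90*R*x (d(R, x) = (x*R)*((5 + 2*2)*(1 + (5 + 2*2))) = (R*x)*((5 + 4)*(1 + (5 + 4))) = (R*x)*(9*(1 + 9)) = (R*x)*(9*10) = (R*x)*90 = 90*R*x)
(D(-1, 7) + 41)*d(-3, -7) = (7 + 41)*(90*(-3)*(-7)) = 48*1890 = 90720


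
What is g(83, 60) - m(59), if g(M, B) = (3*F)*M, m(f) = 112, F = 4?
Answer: 884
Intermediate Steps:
g(M, B) = 12*M (g(M, B) = (3*4)*M = 12*M)
g(83, 60) - m(59) = 12*83 - 1*112 = 996 - 112 = 884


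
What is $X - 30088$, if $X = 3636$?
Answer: $-26452$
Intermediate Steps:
$X - 30088 = 3636 - 30088 = -26452$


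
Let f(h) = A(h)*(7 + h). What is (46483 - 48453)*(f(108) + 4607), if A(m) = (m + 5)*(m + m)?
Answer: -5538708190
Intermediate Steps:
A(m) = 2*m*(5 + m) (A(m) = (5 + m)*(2*m) = 2*m*(5 + m))
f(h) = 2*h*(5 + h)*(7 + h) (f(h) = (2*h*(5 + h))*(7 + h) = 2*h*(5 + h)*(7 + h))
(46483 - 48453)*(f(108) + 4607) = (46483 - 48453)*(2*108*(5 + 108)*(7 + 108) + 4607) = -1970*(2*108*113*115 + 4607) = -1970*(2806920 + 4607) = -1970*2811527 = -5538708190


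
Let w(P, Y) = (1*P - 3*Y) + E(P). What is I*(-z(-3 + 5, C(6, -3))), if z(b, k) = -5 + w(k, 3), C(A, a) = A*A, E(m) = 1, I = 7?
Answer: -161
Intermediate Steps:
w(P, Y) = 1 + P - 3*Y (w(P, Y) = (1*P - 3*Y) + 1 = (P - 3*Y) + 1 = 1 + P - 3*Y)
C(A, a) = A²
z(b, k) = -13 + k (z(b, k) = -5 + (1 + k - 3*3) = -5 + (1 + k - 9) = -5 + (-8 + k) = -13 + k)
I*(-z(-3 + 5, C(6, -3))) = 7*(-(-13 + 6²)) = 7*(-(-13 + 36)) = 7*(-1*23) = 7*(-23) = -161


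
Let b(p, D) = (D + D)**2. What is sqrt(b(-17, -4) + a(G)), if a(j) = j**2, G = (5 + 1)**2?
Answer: 4*sqrt(85) ≈ 36.878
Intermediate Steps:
b(p, D) = 4*D**2 (b(p, D) = (2*D)**2 = 4*D**2)
G = 36 (G = 6**2 = 36)
sqrt(b(-17, -4) + a(G)) = sqrt(4*(-4)**2 + 36**2) = sqrt(4*16 + 1296) = sqrt(64 + 1296) = sqrt(1360) = 4*sqrt(85)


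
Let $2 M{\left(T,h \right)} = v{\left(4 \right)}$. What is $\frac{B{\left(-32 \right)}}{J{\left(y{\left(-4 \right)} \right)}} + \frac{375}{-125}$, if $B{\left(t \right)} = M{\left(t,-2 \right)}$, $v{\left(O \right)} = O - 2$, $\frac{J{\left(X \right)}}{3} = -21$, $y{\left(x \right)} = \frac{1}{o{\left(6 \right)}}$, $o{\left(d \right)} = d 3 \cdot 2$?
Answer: $- \frac{190}{63} \approx -3.0159$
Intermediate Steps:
$o{\left(d \right)} = 6 d$ ($o{\left(d \right)} = 3 d 2 = 6 d$)
$y{\left(x \right)} = \frac{1}{36}$ ($y{\left(x \right)} = \frac{1}{6 \cdot 6} = \frac{1}{36}$)
$J{\left(X \right)} = -63$ ($J{\left(X \right)} = 3 \left(-21\right) = -63$)
$v{\left(O \right)} = -2 + O$ ($v{\left(O \right)} = O - 2 = -2 + O$)
$M{\left(T,h \right)} = 1$ ($M{\left(T,h \right)} = \frac{-2 + 4}{2} = \frac{1}{2} \cdot 2 = 1$)
$B{\left(t \right)} = 1$
$\frac{B{\left(-32 \right)}}{J{\left(y{\left(-4 \right)} \right)}} + \frac{375}{-125} = 1 \frac{1}{-63} + \frac{375}{-125} = 1 \left(- \frac{1}{63}\right) + 375 \left(- \frac{1}{125}\right) = - \frac{1}{63} - 3 = - \frac{190}{63}$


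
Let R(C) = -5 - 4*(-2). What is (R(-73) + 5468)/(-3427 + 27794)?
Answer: 5471/24367 ≈ 0.22452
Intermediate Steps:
R(C) = 3 (R(C) = -5 + 8 = 3)
(R(-73) + 5468)/(-3427 + 27794) = (3 + 5468)/(-3427 + 27794) = 5471/24367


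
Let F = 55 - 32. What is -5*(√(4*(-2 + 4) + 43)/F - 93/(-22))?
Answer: -465/22 - 5*√51/23 ≈ -22.689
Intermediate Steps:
F = 23
-5*(√(4*(-2 + 4) + 43)/F - 93/(-22)) = -5*(√(4*(-2 + 4) + 43)/23 - 93/(-22)) = -5*(√(4*2 + 43)*(1/23) - 93*(-1/22)) = -5*(√(8 + 43)*(1/23) + 93/22) = -5*(√51*(1/23) + 93/22) = -5*(√51/23 + 93/22) = -5*(93/22 + √51/23) = -465/22 - 5*√51/23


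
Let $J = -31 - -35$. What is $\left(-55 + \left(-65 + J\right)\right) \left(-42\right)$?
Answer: $4872$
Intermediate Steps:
$J = 4$ ($J = -31 + 35 = 4$)
$\left(-55 + \left(-65 + J\right)\right) \left(-42\right) = \left(-55 + \left(-65 + 4\right)\right) \left(-42\right) = \left(-55 - 61\right) \left(-42\right) = \left(-116\right) \left(-42\right) = 4872$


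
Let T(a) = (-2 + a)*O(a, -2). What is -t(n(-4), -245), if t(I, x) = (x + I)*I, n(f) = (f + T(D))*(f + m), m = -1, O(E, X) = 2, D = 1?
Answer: 6450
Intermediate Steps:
T(a) = -4 + 2*a (T(a) = (-2 + a)*2 = -4 + 2*a)
n(f) = (-1 + f)*(-2 + f) (n(f) = (f + (-4 + 2*1))*(f - 1) = (f + (-4 + 2))*(-1 + f) = (f - 2)*(-1 + f) = (-2 + f)*(-1 + f) = (-1 + f)*(-2 + f))
t(I, x) = I*(I + x) (t(I, x) = (I + x)*I = I*(I + x))
-t(n(-4), -245) = -(2 + (-4)**2 - 3*(-4))*((2 + (-4)**2 - 3*(-4)) - 245) = -(2 + 16 + 12)*((2 + 16 + 12) - 245) = -30*(30 - 245) = -30*(-215) = -1*(-6450) = 6450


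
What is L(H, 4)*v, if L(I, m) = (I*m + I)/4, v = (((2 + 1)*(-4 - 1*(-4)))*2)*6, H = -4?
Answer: 0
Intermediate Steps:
v = 0 (v = ((3*(-4 + 4))*2)*6 = ((3*0)*2)*6 = (0*2)*6 = 0*6 = 0)
L(I, m) = I/4 + I*m/4 (L(I, m) = (I + I*m)*(¼) = I/4 + I*m/4)
L(H, 4)*v = ((¼)*(-4)*(1 + 4))*0 = ((¼)*(-4)*5)*0 = -5*0 = 0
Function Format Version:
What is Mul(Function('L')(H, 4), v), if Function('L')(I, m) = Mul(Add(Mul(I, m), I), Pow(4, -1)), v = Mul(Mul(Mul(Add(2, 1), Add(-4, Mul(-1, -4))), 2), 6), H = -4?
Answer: 0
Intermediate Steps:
v = 0 (v = Mul(Mul(Mul(3, Add(-4, 4)), 2), 6) = Mul(Mul(Mul(3, 0), 2), 6) = Mul(Mul(0, 2), 6) = Mul(0, 6) = 0)
Function('L')(I, m) = Add(Mul(Rational(1, 4), I), Mul(Rational(1, 4), I, m)) (Function('L')(I, m) = Mul(Add(I, Mul(I, m)), Rational(1, 4)) = Add(Mul(Rational(1, 4), I), Mul(Rational(1, 4), I, m)))
Mul(Function('L')(H, 4), v) = Mul(Mul(Rational(1, 4), -4, Add(1, 4)), 0) = Mul(Mul(Rational(1, 4), -4, 5), 0) = Mul(-5, 0) = 0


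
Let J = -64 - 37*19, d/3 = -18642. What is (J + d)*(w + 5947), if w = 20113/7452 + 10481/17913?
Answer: -2144317150733849/6356556 ≈ -3.3734e+8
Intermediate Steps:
d = -55926 (d = 3*(-18642) = -55926)
w = 146129527/44495892 (w = 20113*(1/7452) + 10481*(1/17913) = 20113/7452 + 10481/17913 = 146129527/44495892 ≈ 3.2841)
J = -767 (J = -64 - 703 = -767)
(J + d)*(w + 5947) = (-767 - 55926)*(146129527/44495892 + 5947) = -56693*264763199251/44495892 = -2144317150733849/6356556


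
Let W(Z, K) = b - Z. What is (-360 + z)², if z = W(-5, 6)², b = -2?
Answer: 123201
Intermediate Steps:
W(Z, K) = -2 - Z
z = 9 (z = (-2 - 1*(-5))² = (-2 + 5)² = 3² = 9)
(-360 + z)² = (-360 + 9)² = (-351)² = 123201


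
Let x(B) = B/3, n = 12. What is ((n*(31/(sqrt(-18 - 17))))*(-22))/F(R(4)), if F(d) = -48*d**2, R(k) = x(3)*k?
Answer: -341*I*sqrt(35)/1120 ≈ -1.8012*I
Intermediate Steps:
x(B) = B/3 (x(B) = B*(1/3) = B/3)
R(k) = k (R(k) = ((1/3)*3)*k = 1*k = k)
((n*(31/(sqrt(-18 - 17))))*(-22))/F(R(4)) = ((12*(31/(sqrt(-18 - 17))))*(-22))/((-48*4**2)) = ((12*(31/(sqrt(-35))))*(-22))/((-48*16)) = ((12*(31/((I*sqrt(35)))))*(-22))/(-768) = ((12*(31*(-I*sqrt(35)/35)))*(-22))*(-1/768) = ((12*(-31*I*sqrt(35)/35))*(-22))*(-1/768) = (-372*I*sqrt(35)/35*(-22))*(-1/768) = (8184*I*sqrt(35)/35)*(-1/768) = -341*I*sqrt(35)/1120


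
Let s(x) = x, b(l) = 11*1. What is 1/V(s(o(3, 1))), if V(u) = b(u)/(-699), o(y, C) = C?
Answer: -699/11 ≈ -63.545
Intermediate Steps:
b(l) = 11
V(u) = -11/699 (V(u) = 11/(-699) = 11*(-1/699) = -11/699)
1/V(s(o(3, 1))) = 1/(-11/699) = -699/11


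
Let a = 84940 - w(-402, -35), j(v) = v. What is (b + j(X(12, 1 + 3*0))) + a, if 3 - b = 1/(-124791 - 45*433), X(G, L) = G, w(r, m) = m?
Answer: 12262017241/144276 ≈ 84990.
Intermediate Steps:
b = 432829/144276 (b = 3 - 1/(-124791 - 45*433) = 3 - 1/(-124791 - 19485) = 3 - 1/(-144276) = 3 - 1*(-1/144276) = 3 + 1/144276 = 432829/144276 ≈ 3.0000)
a = 84975 (a = 84940 - 1*(-35) = 84940 + 35 = 84975)
(b + j(X(12, 1 + 3*0))) + a = (432829/144276 + 12) + 84975 = 2164141/144276 + 84975 = 12262017241/144276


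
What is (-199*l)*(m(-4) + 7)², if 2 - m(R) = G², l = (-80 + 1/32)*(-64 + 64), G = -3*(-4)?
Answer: 0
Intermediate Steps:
G = 12
l = 0 (l = (-80 + 1/32)*0 = -2559/32*0 = 0)
m(R) = -142 (m(R) = 2 - 1*12² = 2 - 1*144 = 2 - 144 = -142)
(-199*l)*(m(-4) + 7)² = (-199*0)*(-142 + 7)² = 0*(-135)² = 0*18225 = 0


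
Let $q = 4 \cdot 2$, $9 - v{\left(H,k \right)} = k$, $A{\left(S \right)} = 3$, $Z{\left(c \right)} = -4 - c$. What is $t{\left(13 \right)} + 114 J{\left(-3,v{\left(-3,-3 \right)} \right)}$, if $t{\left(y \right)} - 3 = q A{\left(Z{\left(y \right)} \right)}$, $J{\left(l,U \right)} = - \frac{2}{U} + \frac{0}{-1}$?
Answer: $8$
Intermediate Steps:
$v{\left(H,k \right)} = 9 - k$
$q = 8$
$J{\left(l,U \right)} = - \frac{2}{U}$ ($J{\left(l,U \right)} = - \frac{2}{U} + 0 \left(-1\right) = - \frac{2}{U} + 0 = - \frac{2}{U}$)
$t{\left(y \right)} = 27$ ($t{\left(y \right)} = 3 + 8 \cdot 3 = 3 + 24 = 27$)
$t{\left(13 \right)} + 114 J{\left(-3,v{\left(-3,-3 \right)} \right)} = 27 + 114 \left(- \frac{2}{9 - -3}\right) = 27 + 114 \left(- \frac{2}{9 + 3}\right) = 27 + 114 \left(- \frac{2}{12}\right) = 27 + 114 \left(\left(-2\right) \frac{1}{12}\right) = 27 + 114 \left(- \frac{1}{6}\right) = 27 - 19 = 8$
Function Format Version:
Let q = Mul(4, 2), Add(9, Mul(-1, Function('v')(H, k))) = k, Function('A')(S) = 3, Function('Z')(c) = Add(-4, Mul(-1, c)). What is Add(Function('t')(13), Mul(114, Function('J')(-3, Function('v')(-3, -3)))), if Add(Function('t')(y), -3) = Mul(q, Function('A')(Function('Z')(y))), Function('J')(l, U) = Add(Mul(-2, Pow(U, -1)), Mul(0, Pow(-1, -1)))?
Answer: 8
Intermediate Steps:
Function('v')(H, k) = Add(9, Mul(-1, k))
q = 8
Function('J')(l, U) = Mul(-2, Pow(U, -1)) (Function('J')(l, U) = Add(Mul(-2, Pow(U, -1)), Mul(0, -1)) = Add(Mul(-2, Pow(U, -1)), 0) = Mul(-2, Pow(U, -1)))
Function('t')(y) = 27 (Function('t')(y) = Add(3, Mul(8, 3)) = Add(3, 24) = 27)
Add(Function('t')(13), Mul(114, Function('J')(-3, Function('v')(-3, -3)))) = Add(27, Mul(114, Mul(-2, Pow(Add(9, Mul(-1, -3)), -1)))) = Add(27, Mul(114, Mul(-2, Pow(Add(9, 3), -1)))) = Add(27, Mul(114, Mul(-2, Pow(12, -1)))) = Add(27, Mul(114, Mul(-2, Rational(1, 12)))) = Add(27, Mul(114, Rational(-1, 6))) = Add(27, -19) = 8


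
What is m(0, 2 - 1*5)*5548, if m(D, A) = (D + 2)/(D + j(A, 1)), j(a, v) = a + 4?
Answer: 11096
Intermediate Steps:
j(a, v) = 4 + a
m(D, A) = (2 + D)/(4 + A + D) (m(D, A) = (D + 2)/(D + (4 + A)) = (2 + D)/(4 + A + D))
m(0, 2 - 1*5)*5548 = ((2 + 0)/(4 + (2 - 1*5) + 0))*5548 = (2/(4 + (2 - 5) + 0))*5548 = (2/(4 - 3 + 0))*5548 = (2/1)*5548 = (1*2)*5548 = 2*5548 = 11096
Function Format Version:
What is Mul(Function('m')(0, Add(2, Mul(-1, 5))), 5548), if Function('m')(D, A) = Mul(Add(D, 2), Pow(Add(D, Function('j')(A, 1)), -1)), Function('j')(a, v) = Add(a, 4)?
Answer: 11096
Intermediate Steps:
Function('j')(a, v) = Add(4, a)
Function('m')(D, A) = Mul(Pow(Add(4, A, D), -1), Add(2, D)) (Function('m')(D, A) = Mul(Add(D, 2), Pow(Add(D, Add(4, A)), -1)) = Mul(Add(2, D), Pow(Add(4, A, D), -1)) = Mul(Pow(Add(4, A, D), -1), Add(2, D)))
Mul(Function('m')(0, Add(2, Mul(-1, 5))), 5548) = Mul(Mul(Pow(Add(4, Add(2, Mul(-1, 5)), 0), -1), Add(2, 0)), 5548) = Mul(Mul(Pow(Add(4, Add(2, -5), 0), -1), 2), 5548) = Mul(Mul(Pow(Add(4, -3, 0), -1), 2), 5548) = Mul(Mul(Pow(1, -1), 2), 5548) = Mul(Mul(1, 2), 5548) = Mul(2, 5548) = 11096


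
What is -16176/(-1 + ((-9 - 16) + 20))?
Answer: 2696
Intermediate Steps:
-16176/(-1 + ((-9 - 16) + 20)) = -16176/(-1 + (-25 + 20)) = -16176/(-1 - 5) = -16176/(-6) = -16176*(-1/6) = 2696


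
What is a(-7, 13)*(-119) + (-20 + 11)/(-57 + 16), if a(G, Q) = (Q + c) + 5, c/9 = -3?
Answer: 43920/41 ≈ 1071.2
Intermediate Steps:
c = -27 (c = 9*(-3) = -27)
a(G, Q) = -22 + Q (a(G, Q) = (Q - 27) + 5 = (-27 + Q) + 5 = -22 + Q)
a(-7, 13)*(-119) + (-20 + 11)/(-57 + 16) = (-22 + 13)*(-119) + (-20 + 11)/(-57 + 16) = -9*(-119) - 9/(-41) = 1071 - 9*(-1/41) = 1071 + 9/41 = 43920/41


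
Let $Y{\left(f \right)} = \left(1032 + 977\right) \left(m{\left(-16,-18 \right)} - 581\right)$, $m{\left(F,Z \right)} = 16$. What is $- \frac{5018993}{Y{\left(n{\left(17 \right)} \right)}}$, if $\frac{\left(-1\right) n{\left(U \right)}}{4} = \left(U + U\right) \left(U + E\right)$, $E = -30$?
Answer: $\frac{716999}{162155} \approx 4.4217$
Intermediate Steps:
$n{\left(U \right)} = - 8 U \left(-30 + U\right)$ ($n{\left(U \right)} = - 4 \left(U + U\right) \left(U - 30\right) = - 4 \cdot 2 U \left(-30 + U\right) = - 8 U \left(-30 + U\right)$)
$Y{\left(f \right)} = -1135085$ ($Y{\left(f \right)} = \left(1032 + 977\right) \left(16 - 581\right) = 2009 \left(-565\right) = -1135085$)
$- \frac{5018993}{Y{\left(n{\left(17 \right)} \right)}} = - \frac{5018993}{-1135085} = \left(-5018993\right) \left(- \frac{1}{1135085}\right) = \frac{716999}{162155}$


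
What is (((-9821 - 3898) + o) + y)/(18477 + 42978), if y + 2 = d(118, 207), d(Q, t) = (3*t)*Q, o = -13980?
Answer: 2681/3615 ≈ 0.74163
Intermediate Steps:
d(Q, t) = 3*Q*t
y = 73276 (y = -2 + 3*118*207 = -2 + 73278 = 73276)
(((-9821 - 3898) + o) + y)/(18477 + 42978) = (((-9821 - 3898) - 13980) + 73276)/(18477 + 42978) = ((-13719 - 13980) + 73276)/61455 = (-27699 + 73276)*(1/61455) = 45577*(1/61455) = 2681/3615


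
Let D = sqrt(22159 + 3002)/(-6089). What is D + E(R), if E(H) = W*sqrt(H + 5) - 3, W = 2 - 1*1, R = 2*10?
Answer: 2 - sqrt(25161)/6089 ≈ 1.9739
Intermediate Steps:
R = 20
D = -sqrt(25161)/6089 (D = sqrt(25161)*(-1/6089) = -sqrt(25161)/6089 ≈ -0.026051)
W = 1 (W = 2 - 1 = 1)
E(H) = -3 + sqrt(5 + H) (E(H) = 1*sqrt(H + 5) - 3 = 1*sqrt(5 + H) - 3 = sqrt(5 + H) - 3 = -3 + sqrt(5 + H))
D + E(R) = -sqrt(25161)/6089 + (-3 + sqrt(5 + 20)) = -sqrt(25161)/6089 + (-3 + sqrt(25)) = -sqrt(25161)/6089 + (-3 + 5) = -sqrt(25161)/6089 + 2 = 2 - sqrt(25161)/6089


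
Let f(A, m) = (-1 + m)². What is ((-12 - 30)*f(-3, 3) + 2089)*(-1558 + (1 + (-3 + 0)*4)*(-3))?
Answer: -2929525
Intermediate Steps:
((-12 - 30)*f(-3, 3) + 2089)*(-1558 + (1 + (-3 + 0)*4)*(-3)) = ((-12 - 30)*(-1 + 3)² + 2089)*(-1558 + (1 + (-3 + 0)*4)*(-3)) = (-42*2² + 2089)*(-1558 + (1 - 3*4)*(-3)) = (-42*4 + 2089)*(-1558 + (1 - 12)*(-3)) = (-168 + 2089)*(-1558 - 11*(-3)) = 1921*(-1558 + 33) = 1921*(-1525) = -2929525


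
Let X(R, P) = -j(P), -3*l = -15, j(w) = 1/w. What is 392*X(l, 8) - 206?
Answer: -255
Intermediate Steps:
l = 5 (l = -1/3*(-15) = 5)
X(R, P) = -1/P
392*X(l, 8) - 206 = 392*(-1/8) - 206 = -49 - 206 = -255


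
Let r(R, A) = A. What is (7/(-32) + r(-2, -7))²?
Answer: 53361/1024 ≈ 52.110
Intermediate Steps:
(7/(-32) + r(-2, -7))² = (7/(-32) - 7)² = (7*(-1/32) - 7)² = (-7/32 - 7)² = (-231/32)² = 53361/1024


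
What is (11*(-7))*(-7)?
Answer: 539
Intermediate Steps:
(11*(-7))*(-7) = -77*(-7) = 539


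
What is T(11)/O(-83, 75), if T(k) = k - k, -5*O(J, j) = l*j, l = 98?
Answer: 0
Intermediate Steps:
O(J, j) = -98*j/5
T(k) = 0
T(11)/O(-83, 75) = 0/((-98/5*75)) = 0/(-1470) = 0*(-1/1470) = 0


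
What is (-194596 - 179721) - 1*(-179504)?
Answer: -194813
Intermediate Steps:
(-194596 - 179721) - 1*(-179504) = -374317 + 179504 = -194813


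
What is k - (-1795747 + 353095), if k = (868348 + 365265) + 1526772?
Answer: 4203037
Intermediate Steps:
k = 2760385 (k = 1233613 + 1526772 = 2760385)
k - (-1795747 + 353095) = 2760385 - (-1795747 + 353095) = 2760385 - 1*(-1442652) = 2760385 + 1442652 = 4203037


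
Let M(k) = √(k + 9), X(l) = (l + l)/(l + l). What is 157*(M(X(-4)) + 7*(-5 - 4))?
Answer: -9891 + 157*√10 ≈ -9394.5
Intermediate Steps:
X(l) = 1 (X(l) = (2*l)/((2*l)) = (2*l)*(1/(2*l)) = 1)
M(k) = √(9 + k)
157*(M(X(-4)) + 7*(-5 - 4)) = 157*(√(9 + 1) + 7*(-5 - 4)) = 157*(√10 + 7*(-9)) = 157*(√10 - 63) = 157*(-63 + √10) = -9891 + 157*√10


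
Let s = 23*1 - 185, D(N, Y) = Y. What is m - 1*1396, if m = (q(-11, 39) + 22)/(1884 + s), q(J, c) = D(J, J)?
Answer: -2403901/1722 ≈ -1396.0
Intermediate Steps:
q(J, c) = J
s = -162 (s = 23 - 185 = -162)
m = 11/1722 (m = (-11 + 22)/(1884 - 162) = 11/1722 ≈ 0.0063879)
m - 1*1396 = 11/1722 - 1*1396 = 11/1722 - 1396 = -2403901/1722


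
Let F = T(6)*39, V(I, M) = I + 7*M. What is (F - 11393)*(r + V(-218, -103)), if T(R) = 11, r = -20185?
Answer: 231603536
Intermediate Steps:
F = 429 (F = 11*39 = 429)
(F - 11393)*(r + V(-218, -103)) = (429 - 11393)*(-20185 + (-218 + 7*(-103))) = -10964*(-20185 + (-218 - 721)) = -10964*(-20185 - 939) = -10964*(-21124) = 231603536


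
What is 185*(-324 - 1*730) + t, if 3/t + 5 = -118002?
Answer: -23010184933/118007 ≈ -1.9499e+5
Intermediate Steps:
t = -3/118007 (t = 3/(-5 - 118002) = 3/(-118007) = 3*(-1/118007) = -3/118007 ≈ -2.5422e-5)
185*(-324 - 1*730) + t = 185*(-324 - 1*730) - 3/118007 = 185*(-324 - 730) - 3/118007 = 185*(-1054) - 3/118007 = -194990 - 3/118007 = -23010184933/118007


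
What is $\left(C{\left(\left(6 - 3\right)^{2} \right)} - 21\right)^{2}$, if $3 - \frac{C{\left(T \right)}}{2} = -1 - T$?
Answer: $25$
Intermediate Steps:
$C{\left(T \right)} = 8 + 2 T$ ($C{\left(T \right)} = 6 - 2 \left(-1 - T\right) = 6 + \left(2 + 2 T\right) = 8 + 2 T$)
$\left(C{\left(\left(6 - 3\right)^{2} \right)} - 21\right)^{2} = \left(\left(8 + 2 \left(6 - 3\right)^{2}\right) - 21\right)^{2} = \left(\left(8 + 2 \cdot 3^{2}\right) - 21\right)^{2} = \left(\left(8 + 2 \cdot 9\right) - 21\right)^{2} = \left(\left(8 + 18\right) - 21\right)^{2} = \left(26 - 21\right)^{2} = 5^{2} = 25$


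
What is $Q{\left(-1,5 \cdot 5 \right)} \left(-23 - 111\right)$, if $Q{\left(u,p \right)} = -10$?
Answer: $1340$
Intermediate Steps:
$Q{\left(-1,5 \cdot 5 \right)} \left(-23 - 111\right) = - 10 \left(-23 - 111\right) = \left(-10\right) \left(-134\right) = 1340$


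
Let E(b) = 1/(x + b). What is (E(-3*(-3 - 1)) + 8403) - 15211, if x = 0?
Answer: -81695/12 ≈ -6807.9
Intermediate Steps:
E(b) = 1/b (E(b) = 1/(0 + b) = 1/b)
(E(-3*(-3 - 1)) + 8403) - 15211 = (1/(-3*(-3 - 1)) + 8403) - 15211 = (1/(-3*(-4)) + 8403) - 15211 = (1/12 + 8403) - 15211 = 100837/12 - 15211 = -81695/12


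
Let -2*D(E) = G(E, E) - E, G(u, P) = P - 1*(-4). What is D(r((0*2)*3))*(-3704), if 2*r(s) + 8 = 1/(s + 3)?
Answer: 7408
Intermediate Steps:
G(u, P) = 4 + P (G(u, P) = P + 4 = 4 + P)
r(s) = -4 + 1/(2*(3 + s)) (r(s) = -4 + 1/(2*(s + 3)) = -4 + 1/(2*(3 + s)))
D(E) = -2 (D(E) = -((4 + E) - E)/2 = -½*4 = -2)
D(r((0*2)*3))*(-3704) = -2*(-3704) = 7408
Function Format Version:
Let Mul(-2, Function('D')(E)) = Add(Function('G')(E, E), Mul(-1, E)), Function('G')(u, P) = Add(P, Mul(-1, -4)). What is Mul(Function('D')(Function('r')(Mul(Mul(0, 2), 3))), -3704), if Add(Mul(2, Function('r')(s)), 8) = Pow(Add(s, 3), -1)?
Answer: 7408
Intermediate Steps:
Function('G')(u, P) = Add(4, P) (Function('G')(u, P) = Add(P, 4) = Add(4, P))
Function('r')(s) = Add(-4, Mul(Rational(1, 2), Pow(Add(3, s), -1))) (Function('r')(s) = Add(-4, Mul(Rational(1, 2), Pow(Add(s, 3), -1))) = Add(-4, Mul(Rational(1, 2), Pow(Add(3, s), -1))))
Function('D')(E) = -2 (Function('D')(E) = Mul(Rational(-1, 2), Add(Add(4, E), Mul(-1, E))) = Mul(Rational(-1, 2), 4) = -2)
Mul(Function('D')(Function('r')(Mul(Mul(0, 2), 3))), -3704) = Mul(-2, -3704) = 7408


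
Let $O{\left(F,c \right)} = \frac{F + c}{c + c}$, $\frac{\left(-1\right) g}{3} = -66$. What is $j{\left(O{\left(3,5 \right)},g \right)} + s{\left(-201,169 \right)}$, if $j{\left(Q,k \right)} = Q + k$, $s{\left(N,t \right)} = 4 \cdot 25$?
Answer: $\frac{1494}{5} \approx 298.8$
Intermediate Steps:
$g = 198$ ($g = \left(-3\right) \left(-66\right) = 198$)
$O{\left(F,c \right)} = \frac{F + c}{2 c}$
$s{\left(N,t \right)} = 100$
$j{\left(O{\left(3,5 \right)},g \right)} + s{\left(-201,169 \right)} = \left(\frac{3 + 5}{2 \cdot 5} + 198\right) + 100 = \left(\frac{1}{2} \cdot \frac{1}{5} \cdot 8 + 198\right) + 100 = \left(\frac{4}{5} + 198\right) + 100 = \frac{994}{5} + 100 = \frac{1494}{5}$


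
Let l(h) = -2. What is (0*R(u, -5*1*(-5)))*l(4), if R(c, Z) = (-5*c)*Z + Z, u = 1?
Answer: 0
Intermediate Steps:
R(c, Z) = Z - 5*Z*c (R(c, Z) = -5*Z*c + Z = Z - 5*Z*c)
(0*R(u, -5*1*(-5)))*l(4) = (0*((-5*1*(-5))*(1 - 5*1)))*(-2) = (0*((-5*(-5))*(1 - 5)))*(-2) = (0*(25*(-4)))*(-2) = (0*(-100))*(-2) = 0*(-2) = 0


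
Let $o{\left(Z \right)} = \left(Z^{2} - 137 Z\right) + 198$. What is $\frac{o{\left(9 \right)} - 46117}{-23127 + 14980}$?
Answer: $\frac{47071}{8147} \approx 5.7777$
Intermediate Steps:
$o{\left(Z \right)} = 198 + Z^{2} - 137 Z$
$\frac{o{\left(9 \right)} - 46117}{-23127 + 14980} = \frac{\left(198 + 9^{2} - 1233\right) - 46117}{-23127 + 14980} = \frac{\left(198 + 81 - 1233\right) - 46117}{-8147} = \left(-954 - 46117\right) \left(- \frac{1}{8147}\right) = \left(-47071\right) \left(- \frac{1}{8147}\right) = \frac{47071}{8147}$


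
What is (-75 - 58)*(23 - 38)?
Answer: 1995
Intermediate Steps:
(-75 - 58)*(23 - 38) = -133*(-15) = 1995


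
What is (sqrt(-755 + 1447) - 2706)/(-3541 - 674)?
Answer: 902/1405 - 2*sqrt(173)/4215 ≈ 0.63575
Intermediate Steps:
(sqrt(-755 + 1447) - 2706)/(-3541 - 674) = (sqrt(692) - 2706)/(-4215) = (2*sqrt(173) - 2706)*(-1/4215) = (-2706 + 2*sqrt(173))*(-1/4215) = 902/1405 - 2*sqrt(173)/4215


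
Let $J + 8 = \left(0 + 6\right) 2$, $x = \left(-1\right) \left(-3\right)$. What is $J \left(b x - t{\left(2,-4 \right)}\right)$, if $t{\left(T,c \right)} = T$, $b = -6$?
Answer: $-80$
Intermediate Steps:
$x = 3$
$J = 4$ ($J = -8 + \left(0 + 6\right) 2 = -8 + 6 \cdot 2 = -8 + 12 = 4$)
$J \left(b x - t{\left(2,-4 \right)}\right) = 4 \left(\left(-6\right) 3 - 2\right) = 4 \left(-18 - 2\right) = 4 \left(-20\right) = -80$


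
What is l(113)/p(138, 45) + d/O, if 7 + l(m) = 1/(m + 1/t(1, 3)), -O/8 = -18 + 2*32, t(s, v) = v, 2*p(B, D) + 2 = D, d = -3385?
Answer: 11934807/1345040 ≈ 8.8732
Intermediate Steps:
p(B, D) = -1 + D/2
O = -368 (O = -8*(-18 + 2*32) = -8*(-18 + 64) = -8*46 = -368)
l(m) = -7 + 1/(⅓ + m) (l(m) = -7 + 1/(m + 1/3) = -7 + 1/(m + ⅓) = -7 + 1/(⅓ + m))
l(113)/p(138, 45) + d/O = ((-4 - 21*113)/(1 + 3*113))/(-1 + (½)*45) - 3385/(-368) = ((-4 - 2373)/(1 + 339))/(-1 + 45/2) - 3385*(-1/368) = (-2377/340)/(43/2) + 3385/368 = ((1/340)*(-2377))*(2/43) + 3385/368 = -2377/340*2/43 + 3385/368 = -2377/7310 + 3385/368 = 11934807/1345040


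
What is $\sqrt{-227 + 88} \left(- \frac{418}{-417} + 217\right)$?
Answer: $\frac{90907 i \sqrt{139}}{417} \approx 2570.2 i$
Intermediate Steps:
$\sqrt{-227 + 88} \left(- \frac{418}{-417} + 217\right) = \sqrt{-139} \left(\left(-418\right) \left(- \frac{1}{417}\right) + 217\right) = i \sqrt{139} \left(\frac{418}{417} + 217\right) = i \sqrt{139} \cdot \frac{90907}{417} = \frac{90907 i \sqrt{139}}{417}$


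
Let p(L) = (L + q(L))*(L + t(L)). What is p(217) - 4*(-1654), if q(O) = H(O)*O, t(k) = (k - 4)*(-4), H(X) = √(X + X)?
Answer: -131179 - 137795*√434 ≈ -3.0018e+6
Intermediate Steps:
H(X) = √2*√X (H(X) = √(2*X) = √2*√X)
t(k) = 16 - 4*k (t(k) = (-4 + k)*(-4) = 16 - 4*k)
q(O) = √2*O^(3/2) (q(O) = (√2*√O)*O = √2*O^(3/2))
p(L) = (16 - 3*L)*(L + √2*L^(3/2)) (p(L) = (L + √2*L^(3/2))*(L + (16 - 4*L)) = (L + √2*L^(3/2))*(16 - 3*L) = (16 - 3*L)*(L + √2*L^(3/2)))
p(217) - 4*(-1654) = (-3*217² + 16*217 - 3*√2*217^(5/2) + 16*√2*217^(3/2)) - 4*(-1654) = (-3*47089 + 3472 - 3*√2*47089*√217 + 16*√2*(217*√217)) + 6616 = (-141267 + 3472 - 141267*√434 + 3472*√434) + 6616 = (-137795 - 137795*√434) + 6616 = -131179 - 137795*√434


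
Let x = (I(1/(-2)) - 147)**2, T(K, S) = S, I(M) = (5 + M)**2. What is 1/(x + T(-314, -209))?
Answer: 16/253705 ≈ 6.3065e-5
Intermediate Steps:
x = 257049/16 (x = ((5 + 1/(-2))**2 - 147)**2 = ((5 - 1/2)**2 - 147)**2 = ((9/2)**2 - 147)**2 = (81/4 - 147)**2 = (-507/4)**2 = 257049/16 ≈ 16066.)
1/(x + T(-314, -209)) = 1/(257049/16 - 209) = 1/(253705/16) = 16/253705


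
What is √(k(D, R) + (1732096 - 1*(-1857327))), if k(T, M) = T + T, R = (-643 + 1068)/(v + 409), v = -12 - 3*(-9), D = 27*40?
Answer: √3591583 ≈ 1895.1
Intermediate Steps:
D = 1080
v = 15 (v = -12 + 27 = 15)
R = 425/424 (R = (-643 + 1068)/(15 + 409) = 425/424 ≈ 1.0024)
k(T, M) = 2*T
√(k(D, R) + (1732096 - 1*(-1857327))) = √(2*1080 + (1732096 - 1*(-1857327))) = √(2160 + (1732096 + 1857327)) = √(2160 + 3589423) = √3591583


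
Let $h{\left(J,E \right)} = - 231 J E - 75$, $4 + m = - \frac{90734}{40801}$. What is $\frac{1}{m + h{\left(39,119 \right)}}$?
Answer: $- \frac{40801}{43744882884} \approx -9.327 \cdot 10^{-7}$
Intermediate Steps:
$m = - \frac{253938}{40801}$ ($m = -4 - \frac{90734}{40801} = - \frac{253938}{40801} \approx -6.2238$)
$h{\left(J,E \right)} = -75 - 231 E J$ ($h{\left(J,E \right)} = - 231 E J - 75 = -75 - 231 E J$)
$\frac{1}{m + h{\left(39,119 \right)}} = \frac{1}{- \frac{253938}{40801} - \left(75 + 27489 \cdot 39\right)} = \frac{1}{- \frac{253938}{40801} - 1072146} = \frac{1}{- \frac{43744882884}{40801}} = - \frac{40801}{43744882884}$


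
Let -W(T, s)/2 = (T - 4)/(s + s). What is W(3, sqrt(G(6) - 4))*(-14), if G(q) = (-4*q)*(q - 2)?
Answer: 7*I/5 ≈ 1.4*I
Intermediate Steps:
G(q) = -4*q*(-2 + q) (G(q) = (-4*q)*(-2 + q) = -4*q*(-2 + q))
W(T, s) = -(-4 + T)/s (W(T, s) = -2*(T - 4)/(s + s) = -2*(-4 + T)/(2*s) = -2*(-4 + T)*1/(2*s) = -(-4 + T)/s)
W(3, sqrt(G(6) - 4))*(-14) = ((4 - 1*3)/(sqrt(4*6*(2 - 1*6) - 4)))*(-14) = ((4 - 3)/(sqrt(4*6*(2 - 6) - 4)))*(-14) = (1/sqrt(4*6*(-4) - 4))*(-14) = (1/sqrt(-96 - 4))*(-14) = (1/sqrt(-100))*(-14) = (1/(10*I))*(-14) = (-I/10*1)*(-14) = -I/10*(-14) = 7*I/5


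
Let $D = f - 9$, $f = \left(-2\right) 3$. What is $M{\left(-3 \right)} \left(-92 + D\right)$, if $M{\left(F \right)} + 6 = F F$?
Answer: $-321$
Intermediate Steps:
$M{\left(F \right)} = -6 + F^{2}$ ($M{\left(F \right)} = -6 + F F = -6 + F^{2}$)
$f = -6$
$D = -15$ ($D = -6 - 9 = -15$)
$M{\left(-3 \right)} \left(-92 + D\right) = \left(-6 + \left(-3\right)^{2}\right) \left(-92 - 15\right) = \left(-6 + 9\right) \left(-107\right) = 3 \left(-107\right) = -321$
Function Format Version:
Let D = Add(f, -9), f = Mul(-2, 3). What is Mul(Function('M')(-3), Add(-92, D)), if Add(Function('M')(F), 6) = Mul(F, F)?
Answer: -321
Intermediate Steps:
Function('M')(F) = Add(-6, Pow(F, 2)) (Function('M')(F) = Add(-6, Mul(F, F)) = Add(-6, Pow(F, 2)))
f = -6
D = -15 (D = Add(-6, -9) = -15)
Mul(Function('M')(-3), Add(-92, D)) = Mul(Add(-6, Pow(-3, 2)), Add(-92, -15)) = Mul(Add(-6, 9), -107) = Mul(3, -107) = -321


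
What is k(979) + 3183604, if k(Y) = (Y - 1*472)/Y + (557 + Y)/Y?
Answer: 3116750359/979 ≈ 3.1836e+6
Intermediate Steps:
k(Y) = (-472 + Y)/Y + (557 + Y)/Y (k(Y) = (Y - 472)/Y + (557 + Y)/Y = (-472 + Y)/Y + (557 + Y)/Y)
k(979) + 3183604 = (2 + 85/979) + 3183604 = 2043/979 + 3183604 = 3116750359/979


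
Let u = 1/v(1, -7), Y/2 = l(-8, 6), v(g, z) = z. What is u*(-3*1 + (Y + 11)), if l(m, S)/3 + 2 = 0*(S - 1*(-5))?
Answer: 4/7 ≈ 0.57143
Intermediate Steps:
l(m, S) = -6 (l(m, S) = -6 + 3*(0*(S - 1*(-5))) = -6 + 3*(0*(S + 5)) = -6 + 3*(0*(5 + S)) = -6 + 3*0 = -6 + 0 = -6)
Y = -12 (Y = 2*(-6) = -12)
u = -⅐ (u = 1/(-7) = -⅐ ≈ -0.14286)
u*(-3*1 + (Y + 11)) = -(-3*1 + (-12 + 11))/7 = -(-3 - 1)/7 = -⅐*(-4) = 4/7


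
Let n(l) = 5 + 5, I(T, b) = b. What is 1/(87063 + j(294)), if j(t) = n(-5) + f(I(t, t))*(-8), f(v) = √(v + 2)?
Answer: 87073/7581688385 + 16*√74/7581688385 ≈ 1.1503e-5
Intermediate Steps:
f(v) = √(2 + v)
n(l) = 10
j(t) = 10 - 8*√(2 + t) (j(t) = 10 + √(2 + t)*(-8) = 10 - 8*√(2 + t))
1/(87063 + j(294)) = 1/(87063 + (10 - 8*√(2 + 294))) = 1/(87063 + (10 - 16*√74)) = 1/(87073 - 16*√74)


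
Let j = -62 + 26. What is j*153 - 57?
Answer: -5565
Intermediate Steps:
j = -36
j*153 - 57 = -36*153 - 57 = -5508 - 57 = -5565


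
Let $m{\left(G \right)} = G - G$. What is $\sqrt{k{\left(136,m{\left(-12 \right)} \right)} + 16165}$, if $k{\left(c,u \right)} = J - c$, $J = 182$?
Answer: $\sqrt{16211} \approx 127.32$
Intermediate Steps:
$m{\left(G \right)} = 0$
$k{\left(c,u \right)} = 182 - c$
$\sqrt{k{\left(136,m{\left(-12 \right)} \right)} + 16165} = \sqrt{\left(182 - 136\right) + 16165} = \sqrt{46 + 16165} = \sqrt{16211}$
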